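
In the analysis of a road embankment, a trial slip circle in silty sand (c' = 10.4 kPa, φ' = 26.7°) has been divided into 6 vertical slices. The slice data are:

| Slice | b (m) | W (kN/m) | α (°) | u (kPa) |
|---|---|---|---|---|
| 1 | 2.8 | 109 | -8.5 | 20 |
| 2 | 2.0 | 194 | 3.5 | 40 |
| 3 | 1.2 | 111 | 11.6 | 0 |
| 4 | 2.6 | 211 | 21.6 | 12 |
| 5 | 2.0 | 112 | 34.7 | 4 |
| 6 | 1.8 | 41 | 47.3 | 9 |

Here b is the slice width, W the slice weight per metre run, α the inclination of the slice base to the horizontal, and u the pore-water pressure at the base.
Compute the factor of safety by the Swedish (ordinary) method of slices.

Ordinary method of slices: FS = Σ[c'·Δl_i + (W_i cosα_i − u_i·Δl_i)·tanφ'] / Σ W_i sinα_i, with Δl_i = b_i / cosα_i.
Slice 1: Δl = 2.8/cos(-8.5°) = 2.831 m; N'_1 = 109·cos(-8.5°) − 20·2.831 = 51.2; c'Δl = 29.44; W sinα = -16.1
Slice 2: Δl = 2.0/cos3.5° = 2.004 m; N'_2 = 194·cos3.5° − 40·2.004 = 113.5; c'Δl = 20.84; W sinα = 11.8
Slice 3: Δl = 1.2/cos11.6° = 1.225 m; N'_3 = 111·cos11.6° − 0·1.225 = 108.7; c'Δl = 12.74; W sinα = 22.3
Slice 4: Δl = 2.6/cos21.6° = 2.796 m; N'_4 = 211·cos21.6° − 12·2.796 = 162.6; c'Δl = 29.08; W sinα = 77.7
Slice 5: Δl = 2.0/cos34.7° = 2.433 m; N'_5 = 112·cos34.7° − 4·2.433 = 82.3; c'Δl = 25.30; W sinα = 63.8
Slice 6: Δl = 1.8/cos47.3° = 2.654 m; N'_6 = 41·cos47.3° − 9·2.654 = 3.9; c'Δl = 27.60; W sinα = 30.1
Σc'Δl = 145.0 kN/m; ΣN' = 522.3 kN/m; ΣW sinα = 189.6 kN/m
Resisting = 145.0 + 522.3·tan26.7° = 145.0 + 262.7 = 407.7 kN/m
FS = 407.7 / 189.6 = 2.150

FS = 2.15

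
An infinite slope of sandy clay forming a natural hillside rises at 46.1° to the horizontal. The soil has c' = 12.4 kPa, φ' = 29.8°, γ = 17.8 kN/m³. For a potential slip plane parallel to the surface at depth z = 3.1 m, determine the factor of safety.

FS = 1.00

For an infinite slope with a slip plane parallel to the surface (no pore pressure): FS = [c' + γz cos²β tanφ'] / [γz sinβ cosβ].
γz = 17.8·3.1 = 55.18 kN/m²
Numerator = 12.4 + 55.18·cos²46.1°·tan29.8° = 12.4 + 55.18·0.4808·0.5727 = 27.594 kPa
Denominator = 55.18·sin46.1°·cos46.1° = 55.18·0.7206·0.6934 = 27.570 kPa
FS = 27.594 / 27.570 = 1.001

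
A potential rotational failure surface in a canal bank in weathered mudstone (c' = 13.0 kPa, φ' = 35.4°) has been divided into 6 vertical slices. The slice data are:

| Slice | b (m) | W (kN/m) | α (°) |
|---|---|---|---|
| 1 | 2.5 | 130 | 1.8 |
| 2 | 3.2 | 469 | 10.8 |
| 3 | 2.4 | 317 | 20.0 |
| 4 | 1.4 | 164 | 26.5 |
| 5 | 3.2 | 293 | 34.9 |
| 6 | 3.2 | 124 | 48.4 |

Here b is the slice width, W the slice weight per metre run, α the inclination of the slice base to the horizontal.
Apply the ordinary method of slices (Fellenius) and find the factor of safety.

FS = 2.26

Ordinary method of slices: FS = Σ[c'·Δl_i + (W_i cosα_i)·tanφ'] / Σ W_i sinα_i, with Δl_i = b_i / cosα_i.
Slice 1: Δl = 2.5/cos1.8° = 2.501 m; N'_1 = 130·cos1.8° = 129.9; c'Δl = 32.52; W sinα = 4.1
Slice 2: Δl = 3.2/cos10.8° = 3.258 m; N'_2 = 469·cos10.8° = 460.7; c'Δl = 42.35; W sinα = 87.9
Slice 3: Δl = 2.4/cos20.0° = 2.554 m; N'_3 = 317·cos20.0° = 297.9; c'Δl = 33.20; W sinα = 108.4
Slice 4: Δl = 1.4/cos26.5° = 1.564 m; N'_4 = 164·cos26.5° = 146.8; c'Δl = 20.34; W sinα = 73.2
Slice 5: Δl = 3.2/cos34.9° = 3.902 m; N'_5 = 293·cos34.9° = 240.3; c'Δl = 50.72; W sinα = 167.6
Slice 6: Δl = 3.2/cos48.4° = 4.820 m; N'_6 = 124·cos48.4° = 82.3; c'Δl = 62.66; W sinα = 92.7
Σc'Δl = 241.8 kN/m; ΣN' = 1357.9 kN/m; ΣW sinα = 533.9 kN/m
Resisting = 241.8 + 1357.9·tan35.4° = 241.8 + 965.0 = 1206.8 kN/m
FS = 1206.8 / 533.9 = 2.260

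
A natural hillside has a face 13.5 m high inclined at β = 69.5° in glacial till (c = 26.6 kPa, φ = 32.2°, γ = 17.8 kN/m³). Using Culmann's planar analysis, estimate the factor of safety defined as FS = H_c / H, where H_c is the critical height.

H_c = (4c/γ) · sinβ cosφ / [1 − cos(β − φ)]
    = (4·26.6/17.8) · sin69.5°·cos32.2° / [1 − cos37.3°]
    = 5.978 · 0.7926 / 0.2045 = 23.16 m
FS = H_c / H = 23.16 / 13.5 = 1.716

FS = 1.72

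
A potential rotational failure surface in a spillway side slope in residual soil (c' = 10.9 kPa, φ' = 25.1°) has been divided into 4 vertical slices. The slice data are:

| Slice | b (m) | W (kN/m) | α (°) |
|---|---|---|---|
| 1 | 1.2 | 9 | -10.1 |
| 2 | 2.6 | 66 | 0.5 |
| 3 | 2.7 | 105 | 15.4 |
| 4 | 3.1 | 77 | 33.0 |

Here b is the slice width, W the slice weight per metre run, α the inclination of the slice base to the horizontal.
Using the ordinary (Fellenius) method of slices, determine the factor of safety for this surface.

Ordinary method of slices: FS = Σ[c'·Δl_i + (W_i cosα_i)·tanφ'] / Σ W_i sinα_i, with Δl_i = b_i / cosα_i.
Slice 1: Δl = 1.2/cos(-10.1°) = 1.219 m; N'_1 = 9·cos(-10.1°) = 8.9; c'Δl = 13.29; W sinα = -1.6
Slice 2: Δl = 2.6/cos0.5° = 2.600 m; N'_2 = 66·cos0.5° = 66.0; c'Δl = 28.34; W sinα = 0.6
Slice 3: Δl = 2.7/cos15.4° = 2.801 m; N'_3 = 105·cos15.4° = 101.2; c'Δl = 30.53; W sinα = 27.9
Slice 4: Δl = 3.1/cos33.0° = 3.696 m; N'_4 = 77·cos33.0° = 64.6; c'Δl = 40.29; W sinα = 41.9
Σc'Δl = 112.4 kN/m; ΣN' = 240.7 kN/m; ΣW sinα = 68.8 kN/m
Resisting = 112.4 + 240.7·tan25.1° = 112.4 + 112.7 = 225.2 kN/m
FS = 225.2 / 68.8 = 3.272

FS = 3.27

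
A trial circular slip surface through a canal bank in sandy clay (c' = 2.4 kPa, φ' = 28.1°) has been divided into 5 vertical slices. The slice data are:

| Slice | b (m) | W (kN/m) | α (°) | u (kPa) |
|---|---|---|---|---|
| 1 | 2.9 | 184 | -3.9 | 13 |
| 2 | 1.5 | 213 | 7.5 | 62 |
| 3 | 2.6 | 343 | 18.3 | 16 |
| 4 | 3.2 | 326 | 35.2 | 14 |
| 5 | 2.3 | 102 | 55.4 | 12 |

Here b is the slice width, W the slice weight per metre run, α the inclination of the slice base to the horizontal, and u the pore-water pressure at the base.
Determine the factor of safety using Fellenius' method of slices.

Ordinary method of slices: FS = Σ[c'·Δl_i + (W_i cosα_i − u_i·Δl_i)·tanφ'] / Σ W_i sinα_i, with Δl_i = b_i / cosα_i.
Slice 1: Δl = 2.9/cos(-3.9°) = 2.907 m; N'_1 = 184·cos(-3.9°) − 13·2.907 = 145.8; c'Δl = 6.98; W sinα = -12.5
Slice 2: Δl = 1.5/cos7.5° = 1.513 m; N'_2 = 213·cos7.5° − 62·1.513 = 117.4; c'Δl = 3.63; W sinα = 27.8
Slice 3: Δl = 2.6/cos18.3° = 2.738 m; N'_3 = 343·cos18.3° − 16·2.738 = 281.8; c'Δl = 6.57; W sinα = 107.7
Slice 4: Δl = 3.2/cos35.2° = 3.916 m; N'_4 = 326·cos35.2° − 14·3.916 = 211.6; c'Δl = 9.40; W sinα = 187.9
Slice 5: Δl = 2.3/cos55.4° = 4.050 m; N'_5 = 102·cos55.4° − 12·4.050 = 9.3; c'Δl = 9.72; W sinα = 84.0
Σc'Δl = 36.3 kN/m; ΣN' = 765.9 kN/m; ΣW sinα = 394.9 kN/m
Resisting = 36.3 + 765.9·tan28.1° = 36.3 + 408.9 = 445.2 kN/m
FS = 445.2 / 394.9 = 1.128

FS = 1.13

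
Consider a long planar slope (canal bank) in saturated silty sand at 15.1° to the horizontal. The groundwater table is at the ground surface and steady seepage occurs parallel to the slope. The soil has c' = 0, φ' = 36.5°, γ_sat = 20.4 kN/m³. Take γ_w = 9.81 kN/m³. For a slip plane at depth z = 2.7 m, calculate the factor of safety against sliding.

FS = 1.42

With seepage parallel to the slope and the water table at the surface, the effective normal stress on the slip plane uses the buoyant unit weight γ' = γ_sat − γ_w while the driving shear stress uses γ_sat:
FS = [c' + γ' z cos²β tanφ'] / [γ_sat z sinβ cosβ]
(For c' = 0 this reduces to FS = (γ'/γ_sat)·tanφ'/tanβ.)
γ' = 20.4 − 9.81 = 10.59 kN/m³
Numerator = 0.0 + 10.59·2.7·cos²15.1°·tan36.5° = 0.0 + 10.59·2.7·0.9321·0.7400 = 19.722 kPa
Denominator = 20.4·2.7·sin15.1°·cos15.1° = 20.4·2.7·0.2605·0.9655 = 13.853 kPa
FS = 19.722 / 13.853 = 1.424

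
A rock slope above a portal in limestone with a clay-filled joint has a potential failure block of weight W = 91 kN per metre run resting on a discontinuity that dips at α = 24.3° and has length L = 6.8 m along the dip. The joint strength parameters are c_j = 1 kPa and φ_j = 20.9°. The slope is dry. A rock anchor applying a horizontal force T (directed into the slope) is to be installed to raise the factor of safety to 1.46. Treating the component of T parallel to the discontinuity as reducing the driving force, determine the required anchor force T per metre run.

Resolving forces along and normal to the sliding plane, with the horizontal anchor force T adding T·sinα to the effective normal force and T·cosα acting up the plane against the driving force:
FS = [c_jL + (W cosα + T sinα) tanφ_j] / [W sinα − T cosα]
Without the anchor: N' = 82.9 kN/m, driving T_d = 37.4 kN/m, resisting R = 1·6.8 + 82.9·tan20.9° = 38.5 kN/m, FS = 1.03.
Setting FS = 1.46 and solving for T:
1.46·(37.4 − T cos24.3°) = 38.5 + T sin24.3°·tan20.9°
T·(sin24.3°·tan20.9° + 1.46·cos24.3°) = 1.46·37.4 − 38.5
T·(0.4115·0.3819 + 1.46·0.9114) = 54.7 − 38.5 = 16.2
T·1.4878 = 16.2
T = 10.9 kN/m

T = 11 kN/m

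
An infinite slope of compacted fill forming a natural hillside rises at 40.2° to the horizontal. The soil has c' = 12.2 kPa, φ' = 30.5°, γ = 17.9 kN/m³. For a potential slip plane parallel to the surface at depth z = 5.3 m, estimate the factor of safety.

FS = 0.96

For an infinite slope with a slip plane parallel to the surface (no pore pressure): FS = [c' + γz cos²β tanφ'] / [γz sinβ cosβ].
γz = 17.9·5.3 = 94.87 kN/m²
Numerator = 12.2 + 94.87·cos²40.2°·tan30.5° = 12.2 + 94.87·0.5834·0.5890 = 44.801 kPa
Denominator = 94.87·sin40.2°·cos40.2° = 94.87·0.6455·0.7638 = 46.771 kPa
FS = 44.801 / 46.771 = 0.958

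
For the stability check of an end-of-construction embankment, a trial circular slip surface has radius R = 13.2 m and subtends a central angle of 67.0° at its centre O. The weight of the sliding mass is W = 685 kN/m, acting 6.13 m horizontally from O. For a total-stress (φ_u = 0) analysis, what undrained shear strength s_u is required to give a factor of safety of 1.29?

s_u = 26.6 kPa

FS = s_u·L_a·R / (W·d), so s_u = FS·W·d / (L_a·R).
Arc length L_a = R·θ = 13.2·(67.0°·π/180) = 13.2·1.1694 = 15.44 m
s_u = 1.29·685·6.13 / (15.44·13.2) = 5416.8 / 203.75 = 26.59 kPa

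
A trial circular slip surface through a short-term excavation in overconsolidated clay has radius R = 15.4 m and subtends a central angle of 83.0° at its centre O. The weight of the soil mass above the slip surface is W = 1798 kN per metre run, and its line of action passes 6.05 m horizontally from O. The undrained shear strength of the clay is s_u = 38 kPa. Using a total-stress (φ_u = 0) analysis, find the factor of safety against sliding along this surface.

FS = 1.20

Taking moments about the centre O, the resisting moment is provided by the undrained shear strength acting along the arc:
Arc length L_a = R·θ = 15.4·(83.0°·π/180) = 15.4·1.4486 = 22.31 m
M_R = s_u·L_a·R = 38·22.31·15.4 = 13055.1 kN·m/m
M_D = W·d = 1798·6.05 = 10877.9 kN·m/m
FS = M_R / M_D = 13055.1 / 10877.9 = 1.200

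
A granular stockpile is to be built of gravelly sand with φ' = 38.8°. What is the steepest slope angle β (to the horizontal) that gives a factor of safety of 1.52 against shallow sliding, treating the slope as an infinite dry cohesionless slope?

β = 27.9°

For an infinite dry cohesionless slope FS = tanφ'/tanβ, so tanβ = tanφ' / FS.
tanβ = tan38.8° / 1.52 = 0.8040 / 1.52 = 0.5290
β = arctan(0.5290) = 27.88°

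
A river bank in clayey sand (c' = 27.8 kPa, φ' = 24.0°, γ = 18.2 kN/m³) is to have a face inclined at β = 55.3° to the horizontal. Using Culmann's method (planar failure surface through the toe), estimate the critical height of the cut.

Culmann's analysis gives the critical failure plane at α_cr = (β + φ')/2 = (55.3 + 24.0)/2 = 39.6°, and the critical height
H_c = (4c'/γ) · sinβ cosφ' / [1 − cos(β − φ')]
    = (4·27.8/18.2) · sin55.3°·cos24.0° / [1 − cos(31.3°)]
    = 6.110 · 0.8221·0.9135 / [1 − 0.8545]
    = 6.110 · 0.7511 / 0.1455
    = 31.53 m

H_c = 31.53 m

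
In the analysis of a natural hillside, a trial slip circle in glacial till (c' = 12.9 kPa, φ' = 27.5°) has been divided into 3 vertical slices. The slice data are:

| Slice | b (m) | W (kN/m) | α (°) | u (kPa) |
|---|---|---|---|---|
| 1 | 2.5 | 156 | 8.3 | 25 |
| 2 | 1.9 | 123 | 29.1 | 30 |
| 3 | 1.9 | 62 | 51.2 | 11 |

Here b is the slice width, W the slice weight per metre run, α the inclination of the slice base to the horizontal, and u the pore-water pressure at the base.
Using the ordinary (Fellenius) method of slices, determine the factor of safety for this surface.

Ordinary method of slices: FS = Σ[c'·Δl_i + (W_i cosα_i − u_i·Δl_i)·tanφ'] / Σ W_i sinα_i, with Δl_i = b_i / cosα_i.
Slice 1: Δl = 2.5/cos8.3° = 2.526 m; N'_1 = 156·cos8.3° − 25·2.526 = 91.2; c'Δl = 32.59; W sinα = 22.5
Slice 2: Δl = 1.9/cos29.1° = 2.174 m; N'_2 = 123·cos29.1° − 30·2.174 = 42.2; c'Δl = 28.05; W sinα = 59.8
Slice 3: Δl = 1.9/cos51.2° = 3.032 m; N'_3 = 62·cos51.2° − 11·3.032 = 5.5; c'Δl = 39.12; W sinα = 48.3
Σc'Δl = 99.8 kN/m; ΣN' = 138.9 kN/m; ΣW sinα = 130.7 kN/m
Resisting = 99.8 + 138.9·tan27.5° = 99.8 + 72.3 = 172.1 kN/m
FS = 172.1 / 130.7 = 1.317

FS = 1.32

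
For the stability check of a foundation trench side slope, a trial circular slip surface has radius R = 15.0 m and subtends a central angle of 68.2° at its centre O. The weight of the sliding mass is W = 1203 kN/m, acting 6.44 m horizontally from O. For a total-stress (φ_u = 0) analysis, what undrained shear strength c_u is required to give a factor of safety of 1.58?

FS = c_u·L_a·R / (W·d), so c_u = FS·W·d / (L_a·R).
Arc length L_a = R·θ = 15.0·(68.2°·π/180) = 15.0·1.1903 = 17.85 m
c_u = 1.58·1203·6.44 / (17.85·15.0) = 12240.8 / 267.82 = 45.71 kPa

c_u = 45.7 kPa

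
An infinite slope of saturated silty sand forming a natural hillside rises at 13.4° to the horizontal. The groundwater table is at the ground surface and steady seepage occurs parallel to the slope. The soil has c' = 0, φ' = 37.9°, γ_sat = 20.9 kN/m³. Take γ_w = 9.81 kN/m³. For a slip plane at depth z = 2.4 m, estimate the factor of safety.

With seepage parallel to the slope and the water table at the surface, the effective normal stress on the slip plane uses the buoyant unit weight γ' = γ_sat − γ_w while the driving shear stress uses γ_sat:
FS = [c' + γ' z cos²β tanφ'] / [γ_sat z sinβ cosβ]
(For c' = 0 this reduces to FS = (γ'/γ_sat)·tanφ'/tanβ.)
γ' = 20.9 − 9.81 = 11.09 kN/m³
Numerator = 0.0 + 11.09·2.4·cos²13.4°·tan37.9° = 0.0 + 11.09·2.4·0.9463·0.7785 = 19.607 kPa
Denominator = 20.9·2.4·sin13.4°·cos13.4° = 20.9·2.4·0.2317·0.9728 = 11.308 kPa
FS = 19.607 / 11.308 = 1.734

FS = 1.73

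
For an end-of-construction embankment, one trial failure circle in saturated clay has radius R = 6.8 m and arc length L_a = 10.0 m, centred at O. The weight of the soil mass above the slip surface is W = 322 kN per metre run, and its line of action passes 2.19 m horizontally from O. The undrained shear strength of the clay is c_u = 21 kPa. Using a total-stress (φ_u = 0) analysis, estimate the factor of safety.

Taking moments about the centre O, the resisting moment is provided by the undrained shear strength acting along the arc:
M_R = c_u·L_a·R = 21·10.00·6.8 = 1428.0 kN·m/m
M_D = W·d = 322·2.19 = 705.2 kN·m/m
FS = M_R / M_D = 1428.0 / 705.2 = 2.025

FS = 2.03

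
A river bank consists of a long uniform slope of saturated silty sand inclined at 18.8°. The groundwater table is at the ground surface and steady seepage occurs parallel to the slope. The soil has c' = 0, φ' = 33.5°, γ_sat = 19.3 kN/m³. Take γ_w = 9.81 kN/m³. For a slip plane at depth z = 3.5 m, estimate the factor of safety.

FS = 0.96

With seepage parallel to the slope and the water table at the surface, the effective normal stress on the slip plane uses the buoyant unit weight γ' = γ_sat − γ_w while the driving shear stress uses γ_sat:
FS = [c' + γ' z cos²β tanφ'] / [γ_sat z sinβ cosβ]
(For c' = 0 this reduces to FS = (γ'/γ_sat)·tanφ'/tanβ.)
γ' = 19.3 − 9.81 = 9.49 kN/m³
Numerator = 0.0 + 9.49·3.5·cos²18.8°·tan33.5° = 0.0 + 9.49·3.5·0.8961·0.6619 = 19.701 kPa
Denominator = 19.3·3.5·sin18.8°·cos18.8° = 19.3·3.5·0.3223·0.9466 = 20.608 kPa
FS = 19.701 / 20.608 = 0.956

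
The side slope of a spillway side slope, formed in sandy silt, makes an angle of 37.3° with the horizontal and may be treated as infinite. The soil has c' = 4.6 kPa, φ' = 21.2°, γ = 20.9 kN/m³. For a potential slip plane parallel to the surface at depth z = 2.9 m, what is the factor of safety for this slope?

FS = 0.67

For an infinite slope with a slip plane parallel to the surface (no pore pressure): FS = [c' + γz cos²β tanφ'] / [γz sinβ cosβ].
γz = 20.9·2.9 = 60.61 kN/m²
Numerator = 4.6 + 60.61·cos²37.3°·tan21.2° = 4.6 + 60.61·0.6328·0.3879 = 19.476 kPa
Denominator = 60.61·sin37.3°·cos37.3° = 60.61·0.6060·0.7955 = 29.217 kPa
FS = 19.476 / 29.217 = 0.667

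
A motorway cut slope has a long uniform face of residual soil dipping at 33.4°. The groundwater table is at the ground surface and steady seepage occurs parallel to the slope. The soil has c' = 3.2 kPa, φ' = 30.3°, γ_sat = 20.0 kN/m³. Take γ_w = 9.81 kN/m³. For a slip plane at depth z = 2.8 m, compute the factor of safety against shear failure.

With seepage parallel to the slope and the water table at the surface, the effective normal stress on the slip plane uses the buoyant unit weight γ' = γ_sat − γ_w while the driving shear stress uses γ_sat:
FS = [c' + γ' z cos²β tanφ'] / [γ_sat z sinβ cosβ]
γ' = 20.0 − 9.81 = 10.19 kN/m³
Numerator = 3.2 + 10.19·2.8·cos²33.4°·tan30.3° = 3.2 + 10.19·2.8·0.6970·0.5844 = 14.820 kPa
Denominator = 20.0·2.8·sin33.4°·cos33.4° = 20.0·2.8·0.5505·0.8348 = 25.736 kPa
FS = 14.820 / 25.736 = 0.576

FS = 0.58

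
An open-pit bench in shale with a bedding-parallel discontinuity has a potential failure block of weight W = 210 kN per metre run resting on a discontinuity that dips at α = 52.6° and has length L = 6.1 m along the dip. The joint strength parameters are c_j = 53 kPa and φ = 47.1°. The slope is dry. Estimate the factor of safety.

FS = 2.76

Resolving the block weight along and normal to the plane and applying the Mohr–Coulomb strength on the joint:
N' = W cosα = 210·cos52.6° = 127.5 kN/m
Driving force T = W sinα = 210·sin52.6° = 166.8 kN/m
Resisting force R = c_j·L + N'·tanφ = 53·6.1 + 127.5·tan47.1° = 323.3 + 137.3 = 460.6 kN/m
FS = R / T = 460.6 / 166.8 = 2.761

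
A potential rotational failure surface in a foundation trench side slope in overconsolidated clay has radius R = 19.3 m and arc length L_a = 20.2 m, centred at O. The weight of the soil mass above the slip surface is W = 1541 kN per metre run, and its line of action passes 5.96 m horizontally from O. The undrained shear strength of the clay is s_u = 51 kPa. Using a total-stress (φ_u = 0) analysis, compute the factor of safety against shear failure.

FS = 2.16

Taking moments about the centre O, the resisting moment is provided by the undrained shear strength acting along the arc:
M_R = s_u·L_a·R = 51·20.20·19.3 = 19882.9 kN·m/m
M_D = W·d = 1541·5.96 = 9184.4 kN·m/m
FS = M_R / M_D = 19882.9 / 9184.4 = 2.165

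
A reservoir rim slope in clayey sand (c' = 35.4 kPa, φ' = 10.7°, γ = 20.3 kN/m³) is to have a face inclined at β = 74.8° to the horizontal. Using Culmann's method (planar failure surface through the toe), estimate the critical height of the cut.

Culmann's analysis gives the critical failure plane at α_cr = (β + φ')/2 = (74.8 + 10.7)/2 = 42.8°, and the critical height
H_c = (4c'/γ) · sinβ cosφ' / [1 − cos(β − φ')]
    = (4·35.4/20.3) · sin74.8°·cos10.7° / [1 − cos(64.1°)]
    = 6.975 · 0.9650·0.9826 / [1 − 0.4368]
    = 6.975 · 0.9482 / 0.5632
    = 11.74 m

H_c = 11.74 m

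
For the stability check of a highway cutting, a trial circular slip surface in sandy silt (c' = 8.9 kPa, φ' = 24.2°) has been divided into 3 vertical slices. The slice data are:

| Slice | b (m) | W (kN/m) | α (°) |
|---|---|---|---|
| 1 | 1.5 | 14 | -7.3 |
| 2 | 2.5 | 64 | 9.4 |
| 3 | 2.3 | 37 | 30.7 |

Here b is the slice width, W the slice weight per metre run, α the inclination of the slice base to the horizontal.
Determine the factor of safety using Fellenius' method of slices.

FS = 3.94

Ordinary method of slices: FS = Σ[c'·Δl_i + (W_i cosα_i)·tanφ'] / Σ W_i sinα_i, with Δl_i = b_i / cosα_i.
Slice 1: Δl = 1.5/cos(-7.3°) = 1.512 m; N'_1 = 14·cos(-7.3°) = 13.9; c'Δl = 13.46; W sinα = -1.8
Slice 2: Δl = 2.5/cos9.4° = 2.534 m; N'_2 = 64·cos9.4° = 63.1; c'Δl = 22.55; W sinα = 10.5
Slice 3: Δl = 2.3/cos30.7° = 2.675 m; N'_3 = 37·cos30.7° = 31.8; c'Δl = 23.81; W sinα = 18.9
Σc'Δl = 59.8 kN/m; ΣN' = 108.8 kN/m; ΣW sinα = 27.6 kN/m
Resisting = 59.8 + 108.8·tan24.2° = 59.8 + 48.9 = 108.7 kN/m
FS = 108.7 / 27.6 = 3.945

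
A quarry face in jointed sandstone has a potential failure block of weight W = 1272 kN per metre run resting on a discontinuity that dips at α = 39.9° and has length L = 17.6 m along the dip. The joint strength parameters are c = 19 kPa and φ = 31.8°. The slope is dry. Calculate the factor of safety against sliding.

FS = 1.15

Resolving the block weight along and normal to the plane and applying the Mohr–Coulomb strength on the joint:
N' = W cosα = 1272·cos39.9° = 975.8 kN/m
Driving force T = W sinα = 1272·sin39.9° = 815.9 kN/m
Resisting force R = c·L + N'·tanφ = 19·17.6 + 975.8·tan31.8° = 334.4 + 605.0 = 939.4 kN/m
FS = R / T = 939.4 / 815.9 = 1.151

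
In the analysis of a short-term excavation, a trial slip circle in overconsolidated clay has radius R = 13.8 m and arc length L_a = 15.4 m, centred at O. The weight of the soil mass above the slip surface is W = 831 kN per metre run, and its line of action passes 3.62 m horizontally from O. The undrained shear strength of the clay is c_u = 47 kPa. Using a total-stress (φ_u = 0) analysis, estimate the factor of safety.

FS = 3.32

Taking moments about the centre O, the resisting moment is provided by the undrained shear strength acting along the arc:
M_R = c_u·L_a·R = 47·15.40·13.8 = 9988.4 kN·m/m
M_D = W·d = 831·3.62 = 3008.2 kN·m/m
FS = M_R / M_D = 9988.4 / 3008.2 = 3.320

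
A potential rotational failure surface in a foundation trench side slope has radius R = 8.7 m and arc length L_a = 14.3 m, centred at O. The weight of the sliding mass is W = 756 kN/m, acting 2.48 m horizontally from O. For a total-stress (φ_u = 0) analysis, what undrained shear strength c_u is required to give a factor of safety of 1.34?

c_u = 20.2 kPa

FS = c_u·L_a·R / (W·d), so c_u = FS·W·d / (L_a·R).
c_u = 1.34·756·2.48 / (14.30·8.7) = 2512.3 / 124.41 = 20.19 kPa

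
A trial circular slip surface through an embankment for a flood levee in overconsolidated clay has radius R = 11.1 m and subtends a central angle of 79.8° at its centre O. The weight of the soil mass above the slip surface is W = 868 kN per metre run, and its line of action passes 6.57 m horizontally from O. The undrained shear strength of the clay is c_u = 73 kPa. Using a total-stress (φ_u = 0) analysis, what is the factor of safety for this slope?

FS = 2.20

Taking moments about the centre O, the resisting moment is provided by the undrained shear strength acting along the arc:
Arc length L_a = R·θ = 11.1·(79.8°·π/180) = 11.1·1.3928 = 15.46 m
M_R = c_u·L_a·R = 73·15.46·11.1 = 12527.1 kN·m/m
M_D = W·d = 868·6.57 = 5702.8 kN·m/m
FS = M_R / M_D = 12527.1 / 5702.8 = 2.197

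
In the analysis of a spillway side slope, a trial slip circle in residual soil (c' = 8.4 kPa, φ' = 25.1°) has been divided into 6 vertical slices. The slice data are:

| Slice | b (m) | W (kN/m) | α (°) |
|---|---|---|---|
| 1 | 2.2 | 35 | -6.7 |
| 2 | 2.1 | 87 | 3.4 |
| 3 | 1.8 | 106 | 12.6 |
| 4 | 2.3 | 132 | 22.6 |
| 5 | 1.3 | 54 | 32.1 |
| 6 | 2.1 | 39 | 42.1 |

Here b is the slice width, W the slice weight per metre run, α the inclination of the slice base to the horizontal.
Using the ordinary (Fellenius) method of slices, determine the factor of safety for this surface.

Ordinary method of slices: FS = Σ[c'·Δl_i + (W_i cosα_i)·tanφ'] / Σ W_i sinα_i, with Δl_i = b_i / cosα_i.
Slice 1: Δl = 2.2/cos(-6.7°) = 2.215 m; N'_1 = 35·cos(-6.7°) = 34.8; c'Δl = 18.61; W sinα = -4.1
Slice 2: Δl = 2.1/cos3.4° = 2.104 m; N'_2 = 87·cos3.4° = 86.8; c'Δl = 17.67; W sinα = 5.2
Slice 3: Δl = 1.8/cos12.6° = 1.844 m; N'_3 = 106·cos12.6° = 103.4; c'Δl = 15.49; W sinα = 23.1
Slice 4: Δl = 2.3/cos22.6° = 2.491 m; N'_4 = 132·cos22.6° = 121.9; c'Δl = 20.93; W sinα = 50.7
Slice 5: Δl = 1.3/cos32.1° = 1.535 m; N'_5 = 54·cos32.1° = 45.7; c'Δl = 12.89; W sinα = 28.7
Slice 6: Δl = 2.1/cos42.1° = 2.830 m; N'_6 = 39·cos42.1° = 28.9; c'Δl = 23.77; W sinα = 26.1
Σc'Δl = 109.4 kN/m; ΣN' = 421.6 kN/m; ΣW sinα = 129.8 kN/m
Resisting = 109.4 + 421.6·tan25.1° = 109.4 + 197.5 = 306.9 kN/m
FS = 306.9 / 129.8 = 2.365

FS = 2.36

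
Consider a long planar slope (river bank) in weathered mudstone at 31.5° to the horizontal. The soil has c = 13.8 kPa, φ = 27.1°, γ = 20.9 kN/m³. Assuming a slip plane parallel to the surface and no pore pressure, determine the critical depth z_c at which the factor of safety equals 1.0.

z_c = 8.99 m

Setting FS = 1.00 in FS = [c + γz cos²β tanφ] / [γz sinβ cosβ] and solving for z:
z = c / [γ cosβ (FS·sinβ − cosβ·tanφ)]
  = 13.8 / [20.9·cos31.5°·(1.00·sin31.5° − cos31.5°·tan27.1°)]
  = 13.8 / [20.9·0.8526·(1.00·0.5225 − 0.8526·0.5117)]
  = 13.8 / 1.5358 = 8.986 m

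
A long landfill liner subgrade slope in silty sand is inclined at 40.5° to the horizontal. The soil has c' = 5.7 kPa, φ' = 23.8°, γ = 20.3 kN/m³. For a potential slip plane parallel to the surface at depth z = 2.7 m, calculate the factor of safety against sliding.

FS = 0.73

For an infinite slope with a slip plane parallel to the surface (no pore pressure): FS = [c' + γz cos²β tanφ'] / [γz sinβ cosβ].
γz = 20.3·2.7 = 54.81 kN/m²
Numerator = 5.7 + 54.81·cos²40.5°·tan23.8° = 5.7 + 54.81·0.5782·0.4411 = 19.678 kPa
Denominator = 54.81·sin40.5°·cos40.5° = 54.81·0.6494·0.7604 = 27.068 kPa
FS = 19.678 / 27.068 = 0.727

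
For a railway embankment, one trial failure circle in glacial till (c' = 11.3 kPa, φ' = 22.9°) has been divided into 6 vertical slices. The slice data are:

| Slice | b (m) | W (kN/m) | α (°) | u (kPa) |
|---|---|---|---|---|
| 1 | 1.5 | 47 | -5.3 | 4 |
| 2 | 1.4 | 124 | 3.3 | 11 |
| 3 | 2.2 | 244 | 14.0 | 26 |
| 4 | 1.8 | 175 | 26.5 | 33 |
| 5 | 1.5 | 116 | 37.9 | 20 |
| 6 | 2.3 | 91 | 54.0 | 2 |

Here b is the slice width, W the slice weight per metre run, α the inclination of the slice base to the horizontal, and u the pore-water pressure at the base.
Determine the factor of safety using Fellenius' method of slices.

Ordinary method of slices: FS = Σ[c'·Δl_i + (W_i cosα_i − u_i·Δl_i)·tanφ'] / Σ W_i sinα_i, with Δl_i = b_i / cosα_i.
Slice 1: Δl = 1.5/cos(-5.3°) = 1.506 m; N'_1 = 47·cos(-5.3°) − 4·1.506 = 40.8; c'Δl = 17.02; W sinα = -4.3
Slice 2: Δl = 1.4/cos3.3° = 1.402 m; N'_2 = 124·cos3.3° − 11·1.402 = 108.4; c'Δl = 15.85; W sinα = 7.1
Slice 3: Δl = 2.2/cos14.0° = 2.267 m; N'_3 = 244·cos14.0° − 26·2.267 = 177.8; c'Δl = 25.62; W sinα = 59.0
Slice 4: Δl = 1.8/cos26.5° = 2.011 m; N'_4 = 175·cos26.5° − 33·2.011 = 90.2; c'Δl = 22.73; W sinα = 78.1
Slice 5: Δl = 1.5/cos37.9° = 1.901 m; N'_5 = 116·cos37.9° − 20·1.901 = 53.5; c'Δl = 21.48; W sinα = 71.3
Slice 6: Δl = 2.3/cos54.0° = 3.913 m; N'_6 = 91·cos54.0° − 2·3.913 = 45.7; c'Δl = 44.22; W sinα = 73.6
Σc'Δl = 146.9 kN/m; ΣN' = 516.4 kN/m; ΣW sinα = 284.8 kN/m
Resisting = 146.9 + 516.4·tan22.9° = 146.9 + 218.1 = 365.0 kN/m
FS = 365.0 / 284.8 = 1.282

FS = 1.28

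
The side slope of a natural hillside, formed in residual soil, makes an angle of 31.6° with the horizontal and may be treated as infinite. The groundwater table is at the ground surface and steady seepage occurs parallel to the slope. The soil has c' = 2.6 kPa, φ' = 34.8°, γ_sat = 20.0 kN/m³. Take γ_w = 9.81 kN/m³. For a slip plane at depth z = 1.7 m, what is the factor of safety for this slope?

With seepage parallel to the slope and the water table at the surface, the effective normal stress on the slip plane uses the buoyant unit weight γ' = γ_sat − γ_w while the driving shear stress uses γ_sat:
FS = [c' + γ' z cos²β tanφ'] / [γ_sat z sinβ cosβ]
γ' = 20.0 − 9.81 = 10.19 kN/m³
Numerator = 2.6 + 10.19·1.7·cos²31.6°·tan34.8° = 2.6 + 10.19·1.7·0.7254·0.6950 = 11.334 kPa
Denominator = 20.0·1.7·sin31.6°·cos31.6° = 20.0·1.7·0.5240·0.8517 = 15.174 kPa
FS = 11.334 / 15.174 = 0.747

FS = 0.75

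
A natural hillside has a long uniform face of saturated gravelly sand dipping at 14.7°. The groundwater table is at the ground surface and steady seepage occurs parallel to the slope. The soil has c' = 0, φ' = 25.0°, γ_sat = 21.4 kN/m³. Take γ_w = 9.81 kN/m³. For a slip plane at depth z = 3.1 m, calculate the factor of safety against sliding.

With seepage parallel to the slope and the water table at the surface, the effective normal stress on the slip plane uses the buoyant unit weight γ' = γ_sat − γ_w while the driving shear stress uses γ_sat:
FS = [c' + γ' z cos²β tanφ'] / [γ_sat z sinβ cosβ]
(For c' = 0 this reduces to FS = (γ'/γ_sat)·tanφ'/tanβ.)
γ' = 21.4 − 9.81 = 11.59 kN/m³
Numerator = 0.0 + 11.59·3.1·cos²14.7°·tan25.0° = 0.0 + 11.59·3.1·0.9356·0.4663 = 15.675 kPa
Denominator = 21.4·3.1·sin14.7°·cos14.7° = 21.4·3.1·0.2538·0.9673 = 16.283 kPa
FS = 15.675 / 16.283 = 0.963

FS = 0.96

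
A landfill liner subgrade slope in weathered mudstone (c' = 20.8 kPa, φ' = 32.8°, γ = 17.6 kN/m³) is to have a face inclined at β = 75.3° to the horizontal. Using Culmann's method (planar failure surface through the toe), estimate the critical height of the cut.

Culmann's analysis gives the critical failure plane at α_cr = (β + φ')/2 = (75.3 + 32.8)/2 = 54.0°, and the critical height
H_c = (4c'/γ) · sinβ cosφ' / [1 − cos(β − φ')]
    = (4·20.8/17.6) · sin75.3°·cos32.8° / [1 − cos(42.5°)]
    = 4.727 · 0.9673·0.8406 / [1 − 0.7373]
    = 4.727 · 0.8131 / 0.2627
    = 14.63 m

H_c = 14.63 m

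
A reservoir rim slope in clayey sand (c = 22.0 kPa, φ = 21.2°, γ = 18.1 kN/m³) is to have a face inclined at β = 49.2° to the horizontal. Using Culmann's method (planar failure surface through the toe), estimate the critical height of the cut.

Culmann's analysis gives the critical failure plane at α_cr = (β + φ)/2 = (49.2 + 21.2)/2 = 35.2°, and the critical height
H_c = (4c/γ) · sinβ cosφ / [1 − cos(β − φ)]
    = (4·22.0/18.1) · sin49.2°·cos21.2° / [1 − cos(28.0°)]
    = 4.862 · 0.7570·0.9323 / [1 − 0.8829]
    = 4.862 · 0.7058 / 0.1171
    = 29.31 m

H_c = 29.31 m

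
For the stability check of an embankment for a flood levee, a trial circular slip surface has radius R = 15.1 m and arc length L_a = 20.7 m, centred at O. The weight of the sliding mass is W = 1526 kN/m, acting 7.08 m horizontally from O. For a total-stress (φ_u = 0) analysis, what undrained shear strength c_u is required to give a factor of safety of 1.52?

FS = c_u·L_a·R / (W·d), so c_u = FS·W·d / (L_a·R).
c_u = 1.52·1526·7.08 / (20.70·15.1) = 16422.2 / 312.57 = 52.54 kPa

c_u = 52.5 kPa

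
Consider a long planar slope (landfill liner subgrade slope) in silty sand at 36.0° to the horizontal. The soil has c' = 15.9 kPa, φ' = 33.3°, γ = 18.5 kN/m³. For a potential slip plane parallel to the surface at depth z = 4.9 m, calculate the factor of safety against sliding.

FS = 1.27

For an infinite slope with a slip plane parallel to the surface (no pore pressure): FS = [c' + γz cos²β tanφ'] / [γz sinβ cosβ].
γz = 18.5·4.9 = 90.65 kN/m²
Numerator = 15.9 + 90.65·cos²36.0°·tan33.3° = 15.9 + 90.65·0.6545·0.6569 = 54.873 kPa
Denominator = 90.65·sin36.0°·cos36.0° = 90.65·0.5878·0.8090 = 43.107 kPa
FS = 54.873 / 43.107 = 1.273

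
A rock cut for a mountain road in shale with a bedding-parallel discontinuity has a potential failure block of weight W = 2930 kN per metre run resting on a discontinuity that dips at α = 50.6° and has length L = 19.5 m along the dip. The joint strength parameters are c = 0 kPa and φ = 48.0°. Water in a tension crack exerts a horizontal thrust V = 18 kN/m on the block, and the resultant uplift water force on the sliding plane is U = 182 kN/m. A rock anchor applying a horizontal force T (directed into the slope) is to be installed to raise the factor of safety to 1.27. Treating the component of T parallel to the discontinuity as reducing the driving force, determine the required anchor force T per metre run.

T = 626 kN/m

Resolving forces along and normal to the sliding plane, with the horizontal anchor force T adding T·sinα to the effective normal force and T·cosα acting up the plane against the driving force:
FS = [cL + (W cosα − U − V sinα + T sinα) tanφ] / [W sinα + V cosα − T cosα]
Without the anchor: N' = 1663.9 kN/m, driving T_d = 2275.5 kN/m, resisting R = 0·19.5 + 1663.9·tan48.0° = 1847.9 kN/m, FS = 0.81.
Setting FS = 1.27 and solving for T:
1.27·(2275.5 − T cos50.6°) = 1847.9 + T sin50.6°·tan48.0°
T·(sin50.6°·tan48.0° + 1.27·cos50.6°) = 1.27·2275.5 − 1847.9
T·(0.7727·1.1106 + 1.27·0.6347) = 2889.9 − 1847.9 = 1042.0
T·1.6643 = 1042.0
T = 626.1 kN/m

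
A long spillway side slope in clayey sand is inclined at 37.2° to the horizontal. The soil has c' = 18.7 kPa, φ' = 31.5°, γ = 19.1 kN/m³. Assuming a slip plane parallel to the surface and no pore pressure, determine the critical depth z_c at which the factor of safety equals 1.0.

Setting FS = 1.00 in FS = [c' + γz cos²β tanφ'] / [γz sinβ cosβ] and solving for z:
z = c' / [γ cosβ (FS·sinβ − cosβ·tanφ')]
  = 18.7 / [19.1·cos37.2°·(1.00·sin37.2° − cos37.2°·tan31.5°)]
  = 18.7 / [19.1·0.7965·(1.00·0.6046 − 0.7965·0.6128)]
  = 18.7 / 1.7722 = 10.552 m

z_c = 10.55 m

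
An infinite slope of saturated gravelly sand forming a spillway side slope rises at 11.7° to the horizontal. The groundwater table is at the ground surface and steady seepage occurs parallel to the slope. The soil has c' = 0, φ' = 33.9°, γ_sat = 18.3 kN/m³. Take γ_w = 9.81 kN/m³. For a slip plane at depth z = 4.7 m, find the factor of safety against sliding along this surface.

FS = 1.51

With seepage parallel to the slope and the water table at the surface, the effective normal stress on the slip plane uses the buoyant unit weight γ' = γ_sat − γ_w while the driving shear stress uses γ_sat:
FS = [c' + γ' z cos²β tanφ'] / [γ_sat z sinβ cosβ]
(For c' = 0 this reduces to FS = (γ'/γ_sat)·tanφ'/tanβ.)
γ' = 18.3 − 9.81 = 8.49 kN/m³
Numerator = 0.0 + 8.49·4.7·cos²11.7°·tan33.9° = 0.0 + 8.49·4.7·0.9589·0.6720 = 25.711 kPa
Denominator = 18.3·4.7·sin11.7°·cos11.7° = 18.3·4.7·0.2028·0.9792 = 17.079 kPa
FS = 25.711 / 17.079 = 1.505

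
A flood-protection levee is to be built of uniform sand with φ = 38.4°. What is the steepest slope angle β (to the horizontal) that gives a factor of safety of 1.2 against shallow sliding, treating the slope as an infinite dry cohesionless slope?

For an infinite dry cohesionless slope FS = tanφ/tanβ, so tanβ = tanφ / FS.
tanβ = tan38.4° / 1.2 = 0.7926 / 1.2 = 0.6605
β = arctan(0.6605) = 33.44°

β = 33.4°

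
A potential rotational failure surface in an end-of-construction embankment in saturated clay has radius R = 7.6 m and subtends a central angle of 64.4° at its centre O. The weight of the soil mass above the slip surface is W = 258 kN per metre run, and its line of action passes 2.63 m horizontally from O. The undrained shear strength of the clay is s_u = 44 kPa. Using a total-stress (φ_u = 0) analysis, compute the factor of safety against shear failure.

FS = 4.21

Taking moments about the centre O, the resisting moment is provided by the undrained shear strength acting along the arc:
Arc length L_a = R·θ = 7.6·(64.4°·π/180) = 7.6·1.1240 = 8.54 m
M_R = s_u·L_a·R = 44·8.54·7.6 = 2856.6 kN·m/m
M_D = W·d = 258·2.63 = 678.5 kN·m/m
FS = M_R / M_D = 2856.6 / 678.5 = 4.210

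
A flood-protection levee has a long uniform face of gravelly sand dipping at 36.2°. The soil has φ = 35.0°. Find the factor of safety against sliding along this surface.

For a dry cohesionless infinite slope the factor of safety is FS = tanφ / tanβ.
FS = tan35.0° / tan36.2° = 0.7002 / 0.7319 = 0.957

FS = 0.96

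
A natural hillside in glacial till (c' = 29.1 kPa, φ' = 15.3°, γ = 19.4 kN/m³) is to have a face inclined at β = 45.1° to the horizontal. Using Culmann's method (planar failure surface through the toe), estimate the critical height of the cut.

Culmann's analysis gives the critical failure plane at α_cr = (β + φ')/2 = (45.1 + 15.3)/2 = 30.2°, and the critical height
H_c = (4c'/γ) · sinβ cosφ' / [1 − cos(β − φ')]
    = (4·29.1/19.4) · sin45.1°·cos15.3° / [1 − cos(29.8°)]
    = 6.000 · 0.7083·0.9646 / [1 − 0.8678]
    = 6.000 · 0.6832 / 0.1322
    = 31.00 m

H_c = 31.00 m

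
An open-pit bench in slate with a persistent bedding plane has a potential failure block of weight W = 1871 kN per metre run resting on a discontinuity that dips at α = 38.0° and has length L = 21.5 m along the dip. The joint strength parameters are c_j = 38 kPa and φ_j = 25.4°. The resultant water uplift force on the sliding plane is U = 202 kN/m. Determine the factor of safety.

FS = 1.23

Resolving the block weight along and normal to the plane and applying the Mohr–Coulomb strength on the joint:
N' = W cosα − U = 1871·cos38.0° − 202 = 1272.4 kN/m
Driving force T = W sinα = 1871·sin38.0° = 1151.9 kN/m
Resisting force R = c_j·L + N'·tanφ_j = 38·21.5 + 1272.4·tan25.4° = 817.0 + 604.2 = 1421.2 kN/m
FS = R / T = 1421.2 / 1151.9 = 1.234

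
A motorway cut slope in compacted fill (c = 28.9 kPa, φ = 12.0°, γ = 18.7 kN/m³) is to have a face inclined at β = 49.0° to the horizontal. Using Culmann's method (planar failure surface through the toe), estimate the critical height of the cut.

H_c = 22.66 m

Culmann's analysis gives the critical failure plane at α_cr = (β + φ)/2 = (49.0 + 12.0)/2 = 30.5°, and the critical height
H_c = (4c/γ) · sinβ cosφ / [1 − cos(β − φ)]
    = (4·28.9/18.7) · sin49.0°·cos12.0° / [1 − cos(37.0°)]
    = 6.182 · 0.7547·0.9781 / [1 − 0.7986]
    = 6.182 · 0.7382 / 0.2014
    = 22.66 m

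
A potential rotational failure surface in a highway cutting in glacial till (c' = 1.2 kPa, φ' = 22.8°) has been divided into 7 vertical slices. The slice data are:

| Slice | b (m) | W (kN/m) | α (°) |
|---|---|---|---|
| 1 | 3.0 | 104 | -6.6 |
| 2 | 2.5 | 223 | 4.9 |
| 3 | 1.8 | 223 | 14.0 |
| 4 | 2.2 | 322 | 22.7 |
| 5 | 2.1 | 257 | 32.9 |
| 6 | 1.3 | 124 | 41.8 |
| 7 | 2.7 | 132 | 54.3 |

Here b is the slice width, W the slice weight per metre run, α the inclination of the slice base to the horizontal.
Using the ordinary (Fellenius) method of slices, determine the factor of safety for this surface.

FS = 1.04

Ordinary method of slices: FS = Σ[c'·Δl_i + (W_i cosα_i)·tanφ'] / Σ W_i sinα_i, with Δl_i = b_i / cosα_i.
Slice 1: Δl = 3.0/cos(-6.6°) = 3.020 m; N'_1 = 104·cos(-6.6°) = 103.3; c'Δl = 3.62; W sinα = -12.0
Slice 2: Δl = 2.5/cos4.9° = 2.509 m; N'_2 = 223·cos4.9° = 222.2; c'Δl = 3.01; W sinα = 19.0
Slice 3: Δl = 1.8/cos14.0° = 1.855 m; N'_3 = 223·cos14.0° = 216.4; c'Δl = 2.23; W sinα = 53.9
Slice 4: Δl = 2.2/cos22.7° = 2.385 m; N'_4 = 322·cos22.7° = 297.1; c'Δl = 2.86; W sinα = 124.3
Slice 5: Δl = 2.1/cos32.9° = 2.501 m; N'_5 = 257·cos32.9° = 215.8; c'Δl = 3.00; W sinα = 139.6
Slice 6: Δl = 1.3/cos41.8° = 1.744 m; N'_6 = 124·cos41.8° = 92.4; c'Δl = 2.09; W sinα = 82.7
Slice 7: Δl = 2.7/cos54.3° = 4.627 m; N'_7 = 132·cos54.3° = 77.0; c'Δl = 5.55; W sinα = 107.2
Σc'Δl = 22.4 kN/m; ΣN' = 1224.2 kN/m; ΣW sinα = 514.7 kN/m
Resisting = 22.4 + 1224.2·tan22.8° = 22.4 + 514.6 = 537.0 kN/m
FS = 537.0 / 514.7 = 1.043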